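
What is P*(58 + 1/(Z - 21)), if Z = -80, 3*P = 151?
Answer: 884407/303 ≈ 2918.8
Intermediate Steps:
P = 151/3 (P = (⅓)*151 = 151/3 ≈ 50.333)
P*(58 + 1/(Z - 21)) = 151*(58 + 1/(-80 - 21))/3 = 151*(58 + 1/(-101))/3 = 151*(58 - 1/101)/3 = (151/3)*(5857/101) = 884407/303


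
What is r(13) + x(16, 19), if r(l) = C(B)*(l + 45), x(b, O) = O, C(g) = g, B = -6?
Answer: -329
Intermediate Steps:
r(l) = -270 - 6*l (r(l) = -6*(l + 45) = -6*(45 + l) = -270 - 6*l)
r(13) + x(16, 19) = (-270 - 6*13) + 19 = (-270 - 78) + 19 = -348 + 19 = -329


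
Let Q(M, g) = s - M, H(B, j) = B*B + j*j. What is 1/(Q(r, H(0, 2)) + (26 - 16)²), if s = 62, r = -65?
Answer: 1/227 ≈ 0.0044053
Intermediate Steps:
H(B, j) = B² + j²
Q(M, g) = 62 - M
1/(Q(r, H(0, 2)) + (26 - 16)²) = 1/((62 - 1*(-65)) + (26 - 16)²) = 1/((62 + 65) + 10²) = 1/(127 + 100) = 1/227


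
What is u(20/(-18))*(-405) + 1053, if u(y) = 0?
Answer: 1053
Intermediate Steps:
u(20/(-18))*(-405) + 1053 = 0*(-405) + 1053 = 0 + 1053 = 1053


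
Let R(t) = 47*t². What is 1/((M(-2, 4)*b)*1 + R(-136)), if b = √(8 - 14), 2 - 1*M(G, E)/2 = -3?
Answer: 108664/94462919243 - 5*I*√6/377851676972 ≈ 1.1503e-6 - 3.2413e-11*I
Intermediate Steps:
M(G, E) = 10 (M(G, E) = 4 - 2*(-3) = 4 + 6 = 10)
b = I*√6 (b = √(-6) = I*√6 ≈ 2.4495*I)
1/((M(-2, 4)*b)*1 + R(-136)) = 1/((10*(I*√6))*1 + 47*(-136)²) = 1/((10*I*√6)*1 + 47*18496) = 1/(10*I*√6 + 869312) = 1/(869312 + 10*I*√6)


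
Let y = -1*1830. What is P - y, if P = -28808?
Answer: -26978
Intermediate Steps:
y = -1830
P - y = -28808 - 1*(-1830) = -28808 + 1830 = -26978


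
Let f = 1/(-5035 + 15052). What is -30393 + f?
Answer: -304446680/10017 ≈ -30393.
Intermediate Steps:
f = 1/10017 ≈ 9.9830e-5
-30393 + f = -30393 + 1/10017 = -304446680/10017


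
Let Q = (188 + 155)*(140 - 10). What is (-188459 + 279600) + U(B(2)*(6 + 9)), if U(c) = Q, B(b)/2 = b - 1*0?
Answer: 135731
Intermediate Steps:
B(b) = 2*b (B(b) = 2*(b - 1*0) = 2*(b + 0) = 2*b)
Q = 44590 (Q = 343*130 = 44590)
U(c) = 44590
(-188459 + 279600) + U(B(2)*(6 + 9)) = (-188459 + 279600) + 44590 = 91141 + 44590 = 135731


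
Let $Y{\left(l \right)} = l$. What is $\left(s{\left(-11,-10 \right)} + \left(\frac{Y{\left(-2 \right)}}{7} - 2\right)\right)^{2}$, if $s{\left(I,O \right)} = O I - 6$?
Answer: $\frac{506944}{49} \approx 10346.0$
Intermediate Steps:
$s{\left(I,O \right)} = -6 + I O$ ($s{\left(I,O \right)} = I O - 6 = -6 + I O$)
$\left(s{\left(-11,-10 \right)} + \left(\frac{Y{\left(-2 \right)}}{7} - 2\right)\right)^{2} = \left(\left(-6 - -110\right) - \left(2 + \frac{2}{7}\right)\right)^{2} = \left(\left(-6 + 110\right) - \frac{16}{7}\right)^{2} = \left(104 - \frac{16}{7}\right)^{2} = \left(\frac{712}{7}\right)^{2} = \frac{506944}{49}$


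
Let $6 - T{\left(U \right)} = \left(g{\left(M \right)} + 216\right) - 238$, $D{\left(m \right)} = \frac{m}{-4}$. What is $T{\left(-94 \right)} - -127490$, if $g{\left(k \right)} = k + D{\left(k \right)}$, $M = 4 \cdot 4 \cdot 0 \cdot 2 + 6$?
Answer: $\frac{255027}{2} \approx 1.2751 \cdot 10^{5}$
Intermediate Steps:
$D{\left(m \right)} = - \frac{m}{4}$ ($D{\left(m \right)} = m \left(- \frac{1}{4}\right) = - \frac{m}{4}$)
$M = 6$ ($M = 4 \cdot 0 \cdot 2 + 6 = 4 \cdot 0 + 6 = 0 + 6 = 6$)
$g{\left(k \right)} = \frac{3 k}{4}$ ($g{\left(k \right)} = k - \frac{k}{4} = \frac{3 k}{4}$)
$T{\left(U \right)} = \frac{47}{2}$ ($T{\left(U \right)} = 6 - \left(\left(\frac{3}{4} \cdot 6 + 216\right) - 238\right) = 6 - \left(\left(\frac{9}{2} + 216\right) - 238\right) = 6 - \left(\frac{441}{2} - 238\right) = 6 - - \frac{35}{2} = 6 + \frac{35}{2} = \frac{47}{2}$)
$T{\left(-94 \right)} - -127490 = \frac{47}{2} - -127490 = \frac{47}{2} + 127490 = \frac{255027}{2}$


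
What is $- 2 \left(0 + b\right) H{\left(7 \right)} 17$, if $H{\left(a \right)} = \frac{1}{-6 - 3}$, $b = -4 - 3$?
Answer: $- \frac{238}{9} \approx -26.444$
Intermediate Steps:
$b = -7$ ($b = -4 - 3 = -7$)
$H{\left(a \right)} = - \frac{1}{9}$ ($H{\left(a \right)} = \frac{1}{-9} = - \frac{1}{9}$)
$- 2 \left(0 + b\right) H{\left(7 \right)} 17 = - 2 \left(0 - 7\right) \left(- \frac{1}{9}\right) 17 = \left(-2\right) \left(-7\right) \left(- \frac{1}{9}\right) 17 = 14 \left(- \frac{1}{9}\right) 17 = \left(- \frac{14}{9}\right) 17 = - \frac{238}{9}$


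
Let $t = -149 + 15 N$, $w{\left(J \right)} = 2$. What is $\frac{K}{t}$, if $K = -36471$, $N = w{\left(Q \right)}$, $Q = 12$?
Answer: $\frac{36471}{119} \approx 306.48$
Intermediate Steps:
$N = 2$
$t = -119$ ($t = -149 + 15 \cdot 2 = -149 + 30 = -119$)
$\frac{K}{t} = - \frac{36471}{-119} = \left(-36471\right) \left(- \frac{1}{119}\right) = \frac{36471}{119}$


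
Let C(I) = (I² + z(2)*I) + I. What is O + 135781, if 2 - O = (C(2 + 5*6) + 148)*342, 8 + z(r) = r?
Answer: -210321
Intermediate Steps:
z(r) = -8 + r
C(I) = I² - 5*I (C(I) = (I² + (-8 + 2)*I) + I = (I² - 6*I) + I = I² - 5*I)
O = -346102 (O = 2 - ((2 + 5*6)*(-5 + (2 + 5*6)) + 148)*342 = 2 - ((2 + 30)*(-5 + (2 + 30)) + 148)*342 = 2 - (32*(-5 + 32) + 148)*342 = 2 - (32*27 + 148)*342 = 2 - (864 + 148)*342 = 2 - 1012*342 = 2 - 1*346104 = 2 - 346104 = -346102)
O + 135781 = -346102 + 135781 = -210321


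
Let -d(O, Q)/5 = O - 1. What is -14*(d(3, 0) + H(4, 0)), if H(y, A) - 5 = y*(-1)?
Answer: 126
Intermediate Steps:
d(O, Q) = 5 - 5*O (d(O, Q) = -5*(O - 1) = -5*(-1 + O) = 5 - 5*O)
H(y, A) = 5 - y (H(y, A) = 5 + y*(-1) = 5 - y)
-14*(d(3, 0) + H(4, 0)) = -14*((5 - 5*3) + (5 - 1*4)) = -14*((5 - 15) + (5 - 4)) = -14*(-10 + 1) = -14*(-9) = 126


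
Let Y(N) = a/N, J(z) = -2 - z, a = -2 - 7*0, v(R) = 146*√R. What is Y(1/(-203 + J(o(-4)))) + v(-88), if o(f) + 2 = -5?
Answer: 396 + 292*I*√22 ≈ 396.0 + 1369.6*I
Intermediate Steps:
o(f) = -7 (o(f) = -2 - 5 = -7)
a = -2 (a = -2 + 0 = -2)
Y(N) = -2/N
Y(1/(-203 + J(o(-4)))) + v(-88) = -(-410 + 14) + 146*√(-88) = -2/(1/(-203 + (-2 + 7))) + 146*(2*I*√22) = -2/(1/(-203 + 5)) + 292*I*√22 = -2/(1/(-198)) + 292*I*√22 = -2/(-1/198) + 292*I*√22 = -2*(-198) + 292*I*√22 = 396 + 292*I*√22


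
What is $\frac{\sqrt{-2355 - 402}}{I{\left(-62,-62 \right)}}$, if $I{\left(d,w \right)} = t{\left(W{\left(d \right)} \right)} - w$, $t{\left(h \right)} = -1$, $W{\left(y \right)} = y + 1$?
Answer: $\frac{i \sqrt{2757}}{61} \approx 0.86077 i$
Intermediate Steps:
$W{\left(y \right)} = 1 + y$
$I{\left(d,w \right)} = -1 - w$
$\frac{\sqrt{-2355 - 402}}{I{\left(-62,-62 \right)}} = \frac{\sqrt{-2355 - 402}}{-1 - -62} = \frac{\sqrt{-2757}}{-1 + 62} = \frac{i \sqrt{2757}}{61}$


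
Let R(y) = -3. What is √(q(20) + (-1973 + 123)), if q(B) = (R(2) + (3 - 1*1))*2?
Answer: 2*I*√463 ≈ 43.035*I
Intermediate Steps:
q(B) = -2 (q(B) = (-3 + (3 - 1*1))*2 = (-3 + (3 - 1))*2 = (-3 + 2)*2 = -1*2 = -2)
√(q(20) + (-1973 + 123)) = √(-2 + (-1973 + 123)) = √(-2 - 1850) = √(-1852) = 2*I*√463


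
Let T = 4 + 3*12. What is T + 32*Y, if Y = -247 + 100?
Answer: -4664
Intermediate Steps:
Y = -147
T = 40 (T = 4 + 36 = 40)
T + 32*Y = 40 + 32*(-147) = 40 - 4704 = -4664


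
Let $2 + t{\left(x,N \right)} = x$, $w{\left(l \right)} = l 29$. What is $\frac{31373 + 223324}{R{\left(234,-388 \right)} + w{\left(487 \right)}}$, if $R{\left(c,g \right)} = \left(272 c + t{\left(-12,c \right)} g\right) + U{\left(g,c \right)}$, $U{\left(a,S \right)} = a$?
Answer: $\frac{84899}{27605} \approx 3.0755$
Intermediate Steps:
$w{\left(l \right)} = 29 l$
$t{\left(x,N \right)} = -2 + x$
$R{\left(c,g \right)} = - 13 g + 272 c$ ($R{\left(c,g \right)} = \left(272 c + \left(-2 - 12\right) g\right) + g = \left(272 c - 14 g\right) + g = \left(- 14 g + 272 c\right) + g = - 13 g + 272 c$)
$\frac{31373 + 223324}{R{\left(234,-388 \right)} + w{\left(487 \right)}} = \frac{31373 + 223324}{\left(\left(-13\right) \left(-388\right) + 272 \cdot 234\right) + 29 \cdot 487} = \frac{254697}{\left(5044 + 63648\right) + 14123} = \frac{254697}{68692 + 14123} = \frac{254697}{82815} = 254697 \cdot \frac{1}{82815} = \frac{84899}{27605}$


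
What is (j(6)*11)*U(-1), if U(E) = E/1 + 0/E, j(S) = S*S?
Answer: -396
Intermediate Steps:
j(S) = S**2
U(E) = E (U(E) = E*1 + 0 = E + 0 = E)
(j(6)*11)*U(-1) = (6**2*11)*(-1) = (36*11)*(-1) = 396*(-1) = -396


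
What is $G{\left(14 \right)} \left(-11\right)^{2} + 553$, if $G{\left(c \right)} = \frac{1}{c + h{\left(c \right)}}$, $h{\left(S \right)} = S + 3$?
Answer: $\frac{17264}{31} \approx 556.9$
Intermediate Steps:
$h{\left(S \right)} = 3 + S$
$G{\left(c \right)} = \frac{1}{3 + 2 c}$ ($G{\left(c \right)} = \frac{1}{c + \left(3 + c\right)} = \frac{1}{3 + 2 c}$)
$G{\left(14 \right)} \left(-11\right)^{2} + 553 = \frac{\left(-11\right)^{2}}{3 + 2 \cdot 14} + 553 = \frac{1}{3 + 28} \cdot 121 + 553 = \frac{1}{31} \cdot 121 + 553 = \frac{121}{31} + 553 = \frac{17264}{31}$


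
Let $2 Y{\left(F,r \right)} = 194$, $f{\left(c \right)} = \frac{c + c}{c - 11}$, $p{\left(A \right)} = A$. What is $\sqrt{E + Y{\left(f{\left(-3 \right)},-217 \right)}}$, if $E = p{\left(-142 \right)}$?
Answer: $3 i \sqrt{5} \approx 6.7082 i$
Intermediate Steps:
$f{\left(c \right)} = \frac{2 c}{-11 + c}$
$E = -142$
$Y{\left(F,r \right)} = 97$ ($Y{\left(F,r \right)} = \frac{1}{2} \cdot 194 = 97$)
$\sqrt{E + Y{\left(f{\left(-3 \right)},-217 \right)}} = \sqrt{-142 + 97} = \sqrt{-45} = 3 i \sqrt{5}$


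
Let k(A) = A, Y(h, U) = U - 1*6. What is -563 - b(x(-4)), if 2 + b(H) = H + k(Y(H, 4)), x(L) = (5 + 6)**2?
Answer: -680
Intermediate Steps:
Y(h, U) = -6 + U (Y(h, U) = U - 6 = -6 + U)
x(L) = 121 (x(L) = 11**2 = 121)
b(H) = -4 + H (b(H) = -2 + (H + (-6 + 4)) = -2 + (H - 2) = -2 + (-2 + H) = -4 + H)
-563 - b(x(-4)) = -563 - (-4 + 121) = -563 - 1*117 = -563 - 117 = -680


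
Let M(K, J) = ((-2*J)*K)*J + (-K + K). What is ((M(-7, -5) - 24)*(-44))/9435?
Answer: -14344/9435 ≈ -1.5203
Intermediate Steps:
M(K, J) = -2*K*J² (M(K, J) = (-2*J*K)*J + 0 = -2*K*J² + 0 = -2*K*J²)
((M(-7, -5) - 24)*(-44))/9435 = ((-2*(-7)*(-5)² - 24)*(-44))/9435 = ((-2*(-7)*25 - 24)*(-44))*(1/9435) = ((350 - 24)*(-44))*(1/9435) = (326*(-44))*(1/9435) = -14344*1/9435 = -14344/9435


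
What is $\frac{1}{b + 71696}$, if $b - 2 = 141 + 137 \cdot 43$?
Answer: $\frac{1}{77730} \approx 1.2865 \cdot 10^{-5}$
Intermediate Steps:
$b = 6034$ ($b = 2 + \left(141 + 137 \cdot 43\right) = 2 + \left(141 + 5891\right) = 2 + 6032 = 6034$)
$\frac{1}{b + 71696} = \frac{1}{6034 + 71696} = \frac{1}{77730}$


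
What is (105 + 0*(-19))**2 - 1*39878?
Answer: -28853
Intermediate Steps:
(105 + 0*(-19))**2 - 1*39878 = (105 + 0)**2 - 39878 = 105**2 - 39878 = 11025 - 39878 = -28853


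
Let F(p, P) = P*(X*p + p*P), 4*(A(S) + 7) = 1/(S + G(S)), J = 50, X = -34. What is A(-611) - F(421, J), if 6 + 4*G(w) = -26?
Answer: -833934133/2476 ≈ -3.3681e+5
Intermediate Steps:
G(w) = -8 (G(w) = -3/2 + (1/4)*(-26) = -3/2 - 13/2 = -8)
A(S) = -7 + 1/(4*(-8 + S)) (A(S) = -7 + 1/(4*(S - 8)) = -7 + 1/(4*(-8 + S)))
F(p, P) = P*(-34*p + P*p) (F(p, P) = P*(-34*p + p*P) = P*(-34*p + P*p))
A(-611) - F(421, J) = (225 - 28*(-611))/(4*(-8 - 611)) - 50*421*(-34 + 50) = (1/4)*(225 + 17108)/(-619) - 50*421*16 = (1/4)*(-1/619)*17333 - 1*336800 = -17333/2476 - 336800 = -833934133/2476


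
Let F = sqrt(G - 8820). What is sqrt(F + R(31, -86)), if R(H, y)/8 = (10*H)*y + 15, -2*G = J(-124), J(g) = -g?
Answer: sqrt(-213160 + I*sqrt(8882)) ≈ 0.102 + 461.69*I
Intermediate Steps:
G = -62 (G = -(-1)*(-124)/2 = -1/2*124 = -62)
R(H, y) = 120 + 80*H*y (R(H, y) = 8*((10*H)*y + 15) = 8*(10*H*y + 15) = 8*(15 + 10*H*y) = 120 + 80*H*y)
F = I*sqrt(8882) (F = sqrt(-62 - 8820) = sqrt(-8882) = I*sqrt(8882) ≈ 94.244*I)
sqrt(F + R(31, -86)) = sqrt(I*sqrt(8882) + (120 + 80*31*(-86))) = sqrt(I*sqrt(8882) + (120 - 213280)) = sqrt(I*sqrt(8882) - 213160) = sqrt(-213160 + I*sqrt(8882))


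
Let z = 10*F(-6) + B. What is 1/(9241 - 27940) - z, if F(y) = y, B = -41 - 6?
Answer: 2000792/18699 ≈ 107.00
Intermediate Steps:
B = -47
z = -107 (z = 10*(-6) - 47 = -60 - 47 = -107)
1/(9241 - 27940) - z = 1/(9241 - 27940) - 1*(-107) = 1/(-18699) + 107 = -1/18699 + 107 = 2000792/18699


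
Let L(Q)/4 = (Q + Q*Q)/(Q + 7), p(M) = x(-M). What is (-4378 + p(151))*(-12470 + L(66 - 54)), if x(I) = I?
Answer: 1070229874/19 ≈ 5.6328e+7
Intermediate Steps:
p(M) = -M
L(Q) = 4*(Q + Q²)/(7 + Q) (L(Q) = 4*((Q + Q*Q)/(Q + 7)) = 4*((Q + Q²)/(7 + Q)) = 4*(Q + Q²)/(7 + Q))
(-4378 + p(151))*(-12470 + L(66 - 54)) = (-4378 - 1*151)*(-12470 + 4*(66 - 54)*(1 + (66 - 54))/(7 + (66 - 54))) = (-4378 - 151)*(-12470 + 4*12*(1 + 12)/(7 + 12)) = -4529*(-12470 + 4*12*13/19) = -4529*(-12470 + 4*12*(1/19)*13) = -4529*(-12470 + 624/19) = -4529*(-236306/19) = 1070229874/19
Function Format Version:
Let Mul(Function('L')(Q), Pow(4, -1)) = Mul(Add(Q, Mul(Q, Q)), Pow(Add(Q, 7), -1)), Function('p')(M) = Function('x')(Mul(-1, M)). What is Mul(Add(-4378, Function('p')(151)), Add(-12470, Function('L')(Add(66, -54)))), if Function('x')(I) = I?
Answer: Rational(1070229874, 19) ≈ 5.6328e+7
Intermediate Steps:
Function('p')(M) = Mul(-1, M)
Function('L')(Q) = Mul(4, Pow(Add(7, Q), -1), Add(Q, Pow(Q, 2))) (Function('L')(Q) = Mul(4, Mul(Add(Q, Mul(Q, Q)), Pow(Add(Q, 7), -1))) = Mul(4, Mul(Add(Q, Pow(Q, 2)), Pow(Add(7, Q), -1))) = Mul(4, Mul(Pow(Add(7, Q), -1), Add(Q, Pow(Q, 2)))) = Mul(4, Pow(Add(7, Q), -1), Add(Q, Pow(Q, 2))))
Mul(Add(-4378, Function('p')(151)), Add(-12470, Function('L')(Add(66, -54)))) = Mul(Add(-4378, Mul(-1, 151)), Add(-12470, Mul(4, Add(66, -54), Pow(Add(7, Add(66, -54)), -1), Add(1, Add(66, -54))))) = Mul(Add(-4378, -151), Add(-12470, Mul(4, 12, Pow(Add(7, 12), -1), Add(1, 12)))) = Mul(-4529, Add(-12470, Mul(4, 12, Pow(19, -1), 13))) = Mul(-4529, Add(-12470, Mul(4, 12, Rational(1, 19), 13))) = Mul(-4529, Add(-12470, Rational(624, 19))) = Mul(-4529, Rational(-236306, 19)) = Rational(1070229874, 19)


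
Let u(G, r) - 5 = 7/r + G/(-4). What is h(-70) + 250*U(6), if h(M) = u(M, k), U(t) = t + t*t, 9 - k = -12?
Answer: 63137/6 ≈ 10523.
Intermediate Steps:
k = 21 (k = 9 - 1*(-12) = 9 + 12 = 21)
u(G, r) = 5 + 7/r - G/4 (u(G, r) = 5 + (7/r + G/(-4)) = 5 + (7/r + G*(-¼)) = 5 + (7/r - G/4) = 5 + 7/r - G/4)
U(t) = t + t²
h(M) = 16/3 - M/4 (h(M) = 5 + 7/21 - M/4 = 5 + 7*(1/21) - M/4 = 5 + ⅓ - M/4 = 16/3 - M/4)
h(-70) + 250*U(6) = (16/3 - ¼*(-70)) + 250*(6*(1 + 6)) = (16/3 + 35/2) + 250*(6*7) = 137/6 + 250*42 = 137/6 + 10500 = 63137/6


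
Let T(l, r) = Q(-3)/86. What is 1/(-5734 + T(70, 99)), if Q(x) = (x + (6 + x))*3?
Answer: -1/5734 ≈ -0.00017440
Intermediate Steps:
Q(x) = 18 + 6*x (Q(x) = (6 + 2*x)*3 = 18 + 6*x)
T(l, r) = 0 (T(l, r) = (18 + 6*(-3))/86 = (18 - 18)*(1/86) = 0*(1/86) = 0)
1/(-5734 + T(70, 99)) = 1/(-5734 + 0) = 1/(-5734) = -1/5734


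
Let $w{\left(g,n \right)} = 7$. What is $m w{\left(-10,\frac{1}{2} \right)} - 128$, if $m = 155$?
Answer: $957$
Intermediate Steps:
$m w{\left(-10,\frac{1}{2} \right)} - 128 = 155 \cdot 7 - 128 = 1085 - 128 = 957$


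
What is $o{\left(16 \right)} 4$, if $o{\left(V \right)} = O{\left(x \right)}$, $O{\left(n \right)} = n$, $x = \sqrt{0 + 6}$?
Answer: $4 \sqrt{6} \approx 9.798$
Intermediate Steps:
$x = \sqrt{6} \approx 2.4495$
$o{\left(V \right)} = \sqrt{6}$
$o{\left(16 \right)} 4 = \sqrt{6} \cdot 4 = 4 \sqrt{6}$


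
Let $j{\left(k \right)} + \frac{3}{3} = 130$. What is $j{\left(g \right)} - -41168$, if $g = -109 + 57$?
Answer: $41297$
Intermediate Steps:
$g = -52$
$j{\left(k \right)} = 129$ ($j{\left(k \right)} = -1 + 130 = 129$)
$j{\left(g \right)} - -41168 = 129 - -41168 = 129 + 41168 = 41297$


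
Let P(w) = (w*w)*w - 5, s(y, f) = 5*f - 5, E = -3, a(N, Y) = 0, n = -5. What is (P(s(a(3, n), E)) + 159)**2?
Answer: 61559716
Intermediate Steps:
s(y, f) = -5 + 5*f
P(w) = -5 + w**3 (P(w) = w**2*w - 5 = w**3 - 5 = -5 + w**3)
(P(s(a(3, n), E)) + 159)**2 = ((-5 + (-5 + 5*(-3))**3) + 159)**2 = ((-5 + (-5 - 15)**3) + 159)**2 = ((-5 + (-20)**3) + 159)**2 = ((-5 - 8000) + 159)**2 = (-8005 + 159)**2 = (-7846)**2 = 61559716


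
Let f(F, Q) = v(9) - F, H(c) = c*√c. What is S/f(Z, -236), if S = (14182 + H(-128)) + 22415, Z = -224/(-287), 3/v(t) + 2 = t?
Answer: -10503339/101 + 293888*I*√2/101 ≈ -1.0399e+5 + 4115.1*I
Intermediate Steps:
v(t) = 3/(-2 + t)
Z = 32/41 (Z = -224*(-1/287) = 32/41 ≈ 0.78049)
H(c) = c^(3/2)
f(F, Q) = 3/7 - F (f(F, Q) = 3/(-2 + 9) - F = 3/7 - F)
S = 36597 - 1024*I*√2 (S = (14182 + (-128)^(3/2)) + 22415 = (14182 - 1024*I*√2) + 22415 = 36597 - 1024*I*√2 ≈ 36597.0 - 1448.2*I)
S/f(Z, -236) = (36597 - 1024*I*√2)/(3/7 - 1*32/41) = (36597 - 1024*I*√2)/(3/7 - 32/41) = (36597 - 1024*I*√2)/(-101/287) = (36597 - 1024*I*√2)*(-287/101) = -10503339/101 + 293888*I*√2/101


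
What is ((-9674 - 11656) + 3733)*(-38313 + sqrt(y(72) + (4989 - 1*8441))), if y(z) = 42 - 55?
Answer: 674193861 - 52791*I*sqrt(385) ≈ 6.7419e+8 - 1.0358e+6*I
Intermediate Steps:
y(z) = -13
((-9674 - 11656) + 3733)*(-38313 + sqrt(y(72) + (4989 - 1*8441))) = ((-9674 - 11656) + 3733)*(-38313 + sqrt(-13 + (4989 - 1*8441))) = (-21330 + 3733)*(-38313 + sqrt(-13 + (4989 - 8441))) = -17597*(-38313 + sqrt(-13 - 3452)) = -17597*(-38313 + sqrt(-3465)) = -17597*(-38313 + 3*I*sqrt(385)) = 674193861 - 52791*I*sqrt(385)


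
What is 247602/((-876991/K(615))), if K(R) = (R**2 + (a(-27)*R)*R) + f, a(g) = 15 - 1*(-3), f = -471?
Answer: -1779219442008/876991 ≈ -2.0288e+6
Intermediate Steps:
a(g) = 18 (a(g) = 15 + 3 = 18)
K(R) = -471 + 19*R**2 (K(R) = (R**2 + (18*R)*R) - 471 = (R**2 + 18*R**2) - 471 = 19*R**2 - 471 = -471 + 19*R**2)
247602/((-876991/K(615))) = 247602/((-876991/(-471 + 19*615**2))) = 247602/((-876991/(-471 + 19*378225))) = 247602/((-876991/(-471 + 7186275))) = 247602/((-876991/7185804)) = 247602/((-876991*1/7185804)) = 247602/(-876991/7185804) = 247602*(-7185804/876991) = -1779219442008/876991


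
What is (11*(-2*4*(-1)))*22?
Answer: 1936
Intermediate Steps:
(11*(-2*4*(-1)))*22 = (11*(-8*(-1)))*22 = (11*8)*22 = 88*22 = 1936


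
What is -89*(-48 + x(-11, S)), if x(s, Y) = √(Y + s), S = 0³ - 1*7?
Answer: 4272 - 267*I*√2 ≈ 4272.0 - 377.6*I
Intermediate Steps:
S = -7 (S = 0 - 7 = -7)
-89*(-48 + x(-11, S)) = -89*(-48 + √(-7 - 11)) = -89*(-48 + √(-18)) = -89*(-48 + 3*I*√2) = 4272 - 267*I*√2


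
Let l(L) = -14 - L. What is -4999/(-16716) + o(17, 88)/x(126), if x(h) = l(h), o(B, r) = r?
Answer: -27541/83580 ≈ -0.32952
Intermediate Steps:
x(h) = -14 - h
-4999/(-16716) + o(17, 88)/x(126) = -4999/(-16716) + 88/(-14 - 1*126) = -4999*(-1/16716) + 88/(-14 - 126) = 4999/16716 + 88/(-140) = 4999/16716 + 88*(-1/140) = 4999/16716 - 22/35 = -27541/83580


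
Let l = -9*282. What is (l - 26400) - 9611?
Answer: -38549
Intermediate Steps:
l = -2538
(l - 26400) - 9611 = (-2538 - 26400) - 9611 = -28938 - 9611 = -38549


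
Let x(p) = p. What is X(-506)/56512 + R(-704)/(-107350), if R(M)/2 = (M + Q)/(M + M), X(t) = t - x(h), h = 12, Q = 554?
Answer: -12236255/1334643904 ≈ -0.0091682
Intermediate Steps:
X(t) = -12 + t (X(t) = t - 1*12 = t - 12 = -12 + t)
R(M) = (554 + M)/M (R(M) = 2*((M + 554)/(M + M)) = 2*((554 + M)/((2*M))) = 2*((554 + M)*(1/(2*M))) = 2*((554 + M)/(2*M)) = (554 + M)/M)
X(-506)/56512 + R(-704)/(-107350) = (-12 - 506)/56512 + ((554 - 704)/(-704))/(-107350) = -518*1/56512 - 1/704*(-150)*(-1/107350) = -259/28256 + (75/352)*(-1/107350) = -259/28256 - 3/1511488 = -12236255/1334643904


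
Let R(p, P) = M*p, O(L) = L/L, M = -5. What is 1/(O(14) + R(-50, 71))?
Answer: 1/251 ≈ 0.0039841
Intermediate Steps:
O(L) = 1
R(p, P) = -5*p
1/(O(14) + R(-50, 71)) = 1/(1 - 5*(-50)) = 1/(1 + 250) = 1/251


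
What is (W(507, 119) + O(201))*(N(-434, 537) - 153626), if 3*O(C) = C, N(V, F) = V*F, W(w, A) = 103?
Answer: -65736280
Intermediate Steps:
N(V, F) = F*V
O(C) = C/3
(W(507, 119) + O(201))*(N(-434, 537) - 153626) = (103 + (⅓)*201)*(537*(-434) - 153626) = (103 + 67)*(-233058 - 153626) = 170*(-386684) = -65736280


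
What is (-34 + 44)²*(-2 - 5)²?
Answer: 4900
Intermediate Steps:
(-34 + 44)²*(-2 - 5)² = 10²*(-7)² = 100*49 = 4900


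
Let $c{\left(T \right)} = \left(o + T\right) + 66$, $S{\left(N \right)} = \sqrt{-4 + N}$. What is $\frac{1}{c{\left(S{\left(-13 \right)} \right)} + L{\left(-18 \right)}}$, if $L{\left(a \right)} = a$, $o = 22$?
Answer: $\frac{70}{4917} - \frac{i \sqrt{17}}{4917} \approx 0.014236 - 0.00083854 i$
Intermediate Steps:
$c{\left(T \right)} = 88 + T$ ($c{\left(T \right)} = \left(22 + T\right) + 66 = 88 + T$)
$\frac{1}{c{\left(S{\left(-13 \right)} \right)} + L{\left(-18 \right)}} = \frac{1}{\left(88 + \sqrt{-4 - 13}\right) - 18} = \frac{1}{\left(88 + \sqrt{-17}\right) - 18} = \frac{1}{\left(88 + i \sqrt{17}\right) - 18} = \frac{1}{70 + i \sqrt{17}}$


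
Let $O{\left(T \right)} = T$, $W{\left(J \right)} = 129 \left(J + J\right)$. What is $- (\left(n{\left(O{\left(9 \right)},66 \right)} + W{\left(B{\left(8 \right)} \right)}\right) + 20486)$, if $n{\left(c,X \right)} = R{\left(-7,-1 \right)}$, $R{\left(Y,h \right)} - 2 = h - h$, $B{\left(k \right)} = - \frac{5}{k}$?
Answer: $- \frac{81307}{4} \approx -20327.0$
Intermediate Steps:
$R{\left(Y,h \right)} = 2$ ($R{\left(Y,h \right)} = 2 + \left(h - h\right) = 2 + 0 = 2$)
$W{\left(J \right)} = 258 J$ ($W{\left(J \right)} = 129 \cdot 2 J = 258 J$)
$n{\left(c,X \right)} = 2$
$- (\left(n{\left(O{\left(9 \right)},66 \right)} + W{\left(B{\left(8 \right)} \right)}\right) + 20486) = - (\left(2 + 258 \left(- \frac{5}{8}\right)\right) + 20486) = - (\left(2 - \frac{645}{4}\right) + 20486) = - (- \frac{637}{4} + 20486) = \left(-1\right) \frac{81307}{4} = - \frac{81307}{4}$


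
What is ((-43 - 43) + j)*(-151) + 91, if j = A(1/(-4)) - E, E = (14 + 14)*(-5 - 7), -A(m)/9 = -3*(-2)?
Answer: -29505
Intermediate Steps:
A(m) = -54 (A(m) = -(-27)*(-2) = -9*6 = -54)
E = -336 (E = 28*(-12) = -336)
j = 282 (j = -54 - 1*(-336) = -54 + 336 = 282)
((-43 - 43) + j)*(-151) + 91 = ((-43 - 43) + 282)*(-151) + 91 = (-86 + 282)*(-151) + 91 = 196*(-151) + 91 = -29596 + 91 = -29505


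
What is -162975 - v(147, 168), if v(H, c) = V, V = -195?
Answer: -162780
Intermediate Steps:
v(H, c) = -195
-162975 - v(147, 168) = -162975 - 1*(-195) = -162975 + 195 = -162780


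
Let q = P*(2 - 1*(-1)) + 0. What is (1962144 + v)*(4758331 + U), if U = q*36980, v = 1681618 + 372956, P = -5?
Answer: 16884800303058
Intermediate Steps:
q = -15 (q = -5*(2 - 1*(-1)) + 0 = -5*(2 + 1) + 0 = -5*3 + 0 = -15 + 0 = -15)
v = 2054574
U = -554700 (U = -15*36980 = -554700)
(1962144 + v)*(4758331 + U) = (1962144 + 2054574)*(4758331 - 554700) = 4016718*4203631 = 16884800303058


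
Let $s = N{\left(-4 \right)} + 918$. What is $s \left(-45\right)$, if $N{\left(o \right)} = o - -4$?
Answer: $-41310$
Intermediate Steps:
$N{\left(o \right)} = 4 + o$ ($N{\left(o \right)} = o + 4 = 4 + o$)
$s = 918$ ($s = \left(4 - 4\right) + 918 = 0 + 918 = 918$)
$s \left(-45\right) = 918 \left(-45\right) = -41310$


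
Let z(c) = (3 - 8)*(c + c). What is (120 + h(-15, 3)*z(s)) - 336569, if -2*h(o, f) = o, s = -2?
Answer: -336299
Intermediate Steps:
h(o, f) = -o/2
z(c) = -10*c
(120 + h(-15, 3)*z(s)) - 336569 = (120 + (-1/2*(-15))*(-10*(-2))) - 336569 = (120 + (15/2)*20) - 336569 = (120 + 150) - 336569 = 270 - 336569 = -336299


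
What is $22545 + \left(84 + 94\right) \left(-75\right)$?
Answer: $9195$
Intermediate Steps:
$22545 + \left(84 + 94\right) \left(-75\right) = 22545 + 178 \left(-75\right) = 22545 - 13350 = 9195$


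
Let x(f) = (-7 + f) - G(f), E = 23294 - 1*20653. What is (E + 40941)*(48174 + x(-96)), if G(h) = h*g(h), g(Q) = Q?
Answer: 1693378610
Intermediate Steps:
E = 2641 (E = 23294 - 20653 = 2641)
G(h) = h² (G(h) = h*h = h²)
x(f) = -7 + f - f² (x(f) = (-7 + f) - f² = -7 + f - f²)
(E + 40941)*(48174 + x(-96)) = (2641 + 40941)*(48174 + (-7 - 96 - 1*(-96)²)) = 43582*(48174 + (-7 - 96 - 1*9216)) = 43582*(48174 + (-7 - 96 - 9216)) = 43582*(48174 - 9319) = 43582*38855 = 1693378610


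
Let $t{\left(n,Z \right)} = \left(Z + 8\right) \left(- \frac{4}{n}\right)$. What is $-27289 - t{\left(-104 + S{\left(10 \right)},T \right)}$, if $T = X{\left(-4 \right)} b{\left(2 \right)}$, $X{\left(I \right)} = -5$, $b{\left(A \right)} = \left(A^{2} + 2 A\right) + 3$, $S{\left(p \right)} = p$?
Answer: $-27287$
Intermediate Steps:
$b{\left(A \right)} = 3 + A^{2} + 2 A$
$T = -55$ ($T = - 5 \left(3 + 2^{2} + 2 \cdot 2\right) = - 5 \left(3 + 4 + 4\right) = \left(-5\right) 11 = -55$)
$t{\left(n,Z \right)} = - \frac{4 \left(8 + Z\right)}{n}$ ($t{\left(n,Z \right)} = \left(8 + Z\right) \left(- \frac{4}{n}\right) = - \frac{4 \left(8 + Z\right)}{n}$)
$-27289 - t{\left(-104 + S{\left(10 \right)},T \right)} = -27289 - \frac{4 \left(-8 - -55\right)}{-104 + 10} = -27289 - \frac{4 \left(-8 + 55\right)}{-94} = -27289 - 4 \left(- \frac{1}{94}\right) 47 = -27289 - -2 = -27289 + 2 = -27287$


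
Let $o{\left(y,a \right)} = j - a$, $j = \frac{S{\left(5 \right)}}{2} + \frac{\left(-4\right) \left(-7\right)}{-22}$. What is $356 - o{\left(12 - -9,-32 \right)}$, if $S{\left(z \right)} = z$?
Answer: $\frac{7101}{22} \approx 322.77$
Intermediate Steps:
$j = \frac{27}{22}$ ($j = \frac{5}{2} + \frac{\left(-4\right) \left(-7\right)}{-22} = 5 \cdot \frac{1}{2} + 28 \left(- \frac{1}{22}\right) = \frac{5}{2} - \frac{14}{11} = \frac{27}{22} \approx 1.2273$)
$o{\left(y,a \right)} = \frac{27}{22} - a$
$356 - o{\left(12 - -9,-32 \right)} = 356 - \left(\frac{27}{22} - -32\right) = 356 - \left(\frac{27}{22} + 32\right) = 356 - \frac{731}{22} = \frac{7101}{22}$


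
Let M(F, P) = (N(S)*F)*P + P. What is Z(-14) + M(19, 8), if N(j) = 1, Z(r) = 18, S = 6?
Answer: 178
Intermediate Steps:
M(F, P) = P + F*P (M(F, P) = (1*F)*P + P = F*P + P = P + F*P)
Z(-14) + M(19, 8) = 18 + 8*(1 + 19) = 18 + 8*20 = 18 + 160 = 178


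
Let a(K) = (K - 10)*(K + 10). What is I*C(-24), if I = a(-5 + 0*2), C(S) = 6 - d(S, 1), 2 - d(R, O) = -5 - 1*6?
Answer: 525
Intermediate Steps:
d(R, O) = 13 (d(R, O) = 2 - (-5 - 1*6) = 2 - (-5 - 6) = 2 - 1*(-11) = 2 + 11 = 13)
C(S) = -7 (C(S) = 6 - 1*13 = 6 - 13 = -7)
a(K) = (-10 + K)*(10 + K)
I = -75 (I = -100 + (-5 + 0*2)² = -100 + (-5 + 0)² = -100 + (-5)² = -100 + 25 = -75)
I*C(-24) = -75*(-7) = 525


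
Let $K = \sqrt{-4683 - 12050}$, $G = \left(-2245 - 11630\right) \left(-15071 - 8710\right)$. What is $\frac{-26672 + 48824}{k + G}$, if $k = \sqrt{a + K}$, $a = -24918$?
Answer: $\frac{22152}{329961375 + \sqrt{-24918 + i \sqrt{16733}}} \approx 6.7135 \cdot 10^{-5} - 3.2118 \cdot 10^{-11} i$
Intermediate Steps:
$G = 329961375$ ($G = \left(-13875\right) \left(-23781\right) = 329961375$)
$K = i \sqrt{16733}$ ($K = \sqrt{-16733} = i \sqrt{16733} \approx 129.36 i$)
$k = \sqrt{-24918 + i \sqrt{16733}} \approx 0.4097 + 157.85 i$
$\frac{-26672 + 48824}{k + G} = \frac{-26672 + 48824}{\sqrt{-24918 + i \sqrt{16733}} + 329961375} = \frac{22152}{329961375 + \sqrt{-24918 + i \sqrt{16733}}}$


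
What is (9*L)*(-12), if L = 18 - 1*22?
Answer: 432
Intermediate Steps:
L = -4 (L = 18 - 22 = -4)
(9*L)*(-12) = (9*(-4))*(-12) = -36*(-12) = 432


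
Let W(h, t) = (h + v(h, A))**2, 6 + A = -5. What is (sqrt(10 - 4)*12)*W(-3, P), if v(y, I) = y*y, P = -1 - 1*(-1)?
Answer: 432*sqrt(6) ≈ 1058.2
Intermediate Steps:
A = -11 (A = -6 - 5 = -11)
P = 0 (P = -1 + 1 = 0)
v(y, I) = y**2
W(h, t) = (h + h**2)**2
(sqrt(10 - 4)*12)*W(-3, P) = (sqrt(10 - 4)*12)*((-3)**2*(1 - 3)**2) = (sqrt(6)*12)*(9*(-2)**2) = (12*sqrt(6))*(9*4) = (12*sqrt(6))*36 = 432*sqrt(6)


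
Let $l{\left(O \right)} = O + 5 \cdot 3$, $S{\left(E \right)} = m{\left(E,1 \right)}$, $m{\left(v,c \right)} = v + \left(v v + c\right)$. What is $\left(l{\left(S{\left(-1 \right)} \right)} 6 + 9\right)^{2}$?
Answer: $11025$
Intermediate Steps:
$m{\left(v,c \right)} = c + v + v^{2}$ ($m{\left(v,c \right)} = v + \left(v^{2} + c\right) = v + \left(c + v^{2}\right) = c + v + v^{2}$)
$S{\left(E \right)} = 1 + E + E^{2}$
$l{\left(O \right)} = 15 + O$ ($l{\left(O \right)} = O + 15 = 15 + O$)
$\left(l{\left(S{\left(-1 \right)} \right)} 6 + 9\right)^{2} = \left(\left(15 + \left(1 - 1 + \left(-1\right)^{2}\right)\right) 6 + 9\right)^{2} = \left(\left(15 + \left(1 - 1 + 1\right)\right) 6 + 9\right)^{2} = \left(\left(15 + 1\right) 6 + 9\right)^{2} = \left(16 \cdot 6 + 9\right)^{2} = \left(96 + 9\right)^{2} = 105^{2} = 11025$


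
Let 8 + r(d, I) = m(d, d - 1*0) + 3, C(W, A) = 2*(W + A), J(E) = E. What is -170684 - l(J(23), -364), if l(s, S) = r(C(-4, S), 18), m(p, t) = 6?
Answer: -170685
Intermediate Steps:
C(W, A) = 2*A + 2*W (C(W, A) = 2*(A + W) = 2*A + 2*W)
r(d, I) = 1 (r(d, I) = -8 + (6 + 3) = -8 + 9 = 1)
l(s, S) = 1
-170684 - l(J(23), -364) = -170684 - 1*1 = -170684 - 1 = -170685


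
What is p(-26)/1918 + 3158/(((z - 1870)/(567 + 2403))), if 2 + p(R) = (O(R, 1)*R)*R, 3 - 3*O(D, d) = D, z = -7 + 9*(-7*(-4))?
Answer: -5393641529/935025 ≈ -5768.4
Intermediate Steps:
z = 245 (z = -7 + 9*28 = -7 + 252 = 245)
O(D, d) = 1 - D/3
p(R) = -2 + R²*(1 - R/3) (p(R) = -2 + ((1 - R/3)*R)*R = -2 + (R*(1 - R/3))*R = -2 + R²*(1 - R/3))
p(-26)/1918 + 3158/(((z - 1870)/(567 + 2403))) = (-2 + (⅓)*(-26)²*(3 - 1*(-26)))/1918 + 3158/(((245 - 1870)/(567 + 2403))) = (-2 + (⅓)*676*(3 + 26))*(1/1918) + 3158/((-1625/2970)) = (-2 + (⅓)*676*29)*(1/1918) + 3158/((-1625*1/2970)) = (-2 + 19604/3)*(1/1918) + 3158/(-325/594) = (19598/3)*(1/1918) + 3158*(-594/325) = 9799/2877 - 1875852/325 = -5393641529/935025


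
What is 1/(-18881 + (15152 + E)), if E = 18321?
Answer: 1/14592 ≈ 6.8531e-5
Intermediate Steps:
1/(-18881 + (15152 + E)) = 1/(-18881 + (15152 + 18321)) = 1/(-18881 + 33473) = 1/14592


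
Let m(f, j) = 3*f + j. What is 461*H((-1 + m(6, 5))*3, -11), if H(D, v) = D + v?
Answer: 25355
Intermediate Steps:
m(f, j) = j + 3*f
461*H((-1 + m(6, 5))*3, -11) = 461*((-1 + (5 + 3*6))*3 - 11) = 461*((-1 + (5 + 18))*3 - 11) = 461*((-1 + 23)*3 - 11) = 461*(22*3 - 11) = 461*(66 - 11) = 461*55 = 25355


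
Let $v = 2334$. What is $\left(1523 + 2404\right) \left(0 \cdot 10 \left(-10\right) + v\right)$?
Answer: $9165618$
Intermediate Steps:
$\left(1523 + 2404\right) \left(0 \cdot 10 \left(-10\right) + v\right) = \left(1523 + 2404\right) \left(0 \cdot 10 \left(-10\right) + 2334\right) = 3927 \left(0 \left(-10\right) + 2334\right) = 3927 \left(0 + 2334\right) = 3927 \cdot 2334 = 9165618$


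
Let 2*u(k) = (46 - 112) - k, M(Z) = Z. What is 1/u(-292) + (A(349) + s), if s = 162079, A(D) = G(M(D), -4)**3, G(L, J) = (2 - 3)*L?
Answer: -4785151109/113 ≈ -4.2346e+7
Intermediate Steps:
G(L, J) = -L
u(k) = -33 - k/2 (u(k) = ((46 - 112) - k)/2 = (-66 - k)/2 = -33 - k/2)
A(D) = -D**3 (A(D) = (-D)**3 = -D**3)
1/u(-292) + (A(349) + s) = 1/(-33 - 1/2*(-292)) + (-1*349**3 + 162079) = 1/(-33 + 146) + (-1*42508549 + 162079) = 1/113 + (-42508549 + 162079) = 1/113 - 42346470 = -4785151109/113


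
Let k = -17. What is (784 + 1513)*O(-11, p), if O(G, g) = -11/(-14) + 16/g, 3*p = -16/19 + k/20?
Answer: -570315239/9002 ≈ -63354.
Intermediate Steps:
p = -643/1140 (p = (-16/19 - 17/20)/3 = (⅓)*(-643/380) = -643/1140 ≈ -0.56404)
O(G, g) = 11/14 + 16/g (O(G, g) = -11*(-1/14) + 16/g = 11/14 + 16/g)
(784 + 1513)*O(-11, p) = (784 + 1513)*(11/14 + 16/(-643/1140)) = 2297*(11/14 + 16*(-1140/643)) = 2297*(11/14 - 18240/643) = 2297*(-248287/9002) = -570315239/9002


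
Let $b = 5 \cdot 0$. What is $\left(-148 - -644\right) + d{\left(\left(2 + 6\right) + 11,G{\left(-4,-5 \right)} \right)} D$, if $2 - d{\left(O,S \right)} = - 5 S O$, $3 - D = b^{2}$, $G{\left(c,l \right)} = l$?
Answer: $-923$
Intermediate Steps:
$b = 0$
$D = 3$ ($D = 3 - 0^{2} = 3 - 0 = 3 + 0 = 3$)
$d{\left(O,S \right)} = 2 + 5 O S$ ($d{\left(O,S \right)} = 2 - - 5 S O = 2 - - 5 O S = 2 + 5 O S$)
$\left(-148 - -644\right) + d{\left(\left(2 + 6\right) + 11,G{\left(-4,-5 \right)} \right)} D = \left(-148 - -644\right) + \left(2 + 5 \left(\left(2 + 6\right) + 11\right) \left(-5\right)\right) 3 = \left(-148 + 644\right) + \left(2 + 5 \left(8 + 11\right) \left(-5\right)\right) 3 = 496 + \left(2 + 5 \cdot 19 \left(-5\right)\right) 3 = 496 + \left(2 - 475\right) 3 = 496 - 1419 = -923$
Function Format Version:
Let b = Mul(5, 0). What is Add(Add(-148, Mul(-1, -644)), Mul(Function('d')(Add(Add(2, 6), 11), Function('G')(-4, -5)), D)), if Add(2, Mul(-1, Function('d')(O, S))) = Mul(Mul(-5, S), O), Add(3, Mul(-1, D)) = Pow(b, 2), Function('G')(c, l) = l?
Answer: -923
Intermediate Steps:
b = 0
D = 3 (D = Add(3, Mul(-1, Pow(0, 2))) = Add(3, Mul(-1, 0)) = Add(3, 0) = 3)
Function('d')(O, S) = Add(2, Mul(5, O, S)) (Function('d')(O, S) = Add(2, Mul(-1, Mul(Mul(-5, S), O))) = Add(2, Mul(-1, Mul(-5, O, S))) = Add(2, Mul(5, O, S)))
Add(Add(-148, Mul(-1, -644)), Mul(Function('d')(Add(Add(2, 6), 11), Function('G')(-4, -5)), D)) = Add(Add(-148, Mul(-1, -644)), Mul(Add(2, Mul(5, Add(Add(2, 6), 11), -5)), 3)) = Add(Add(-148, 644), Mul(Add(2, Mul(5, Add(8, 11), -5)), 3)) = Add(496, Mul(Add(2, Mul(5, 19, -5)), 3)) = Add(496, Mul(Add(2, -475), 3)) = Add(496, Mul(-473, 3)) = Add(496, -1419) = -923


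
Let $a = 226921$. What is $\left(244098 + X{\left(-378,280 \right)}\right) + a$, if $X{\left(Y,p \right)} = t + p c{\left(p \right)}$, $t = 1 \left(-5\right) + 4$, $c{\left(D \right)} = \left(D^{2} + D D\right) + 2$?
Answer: $44375578$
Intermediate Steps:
$c{\left(D \right)} = 2 + 2 D^{2}$ ($c{\left(D \right)} = \left(D^{2} + D^{2}\right) + 2 = 2 D^{2} + 2 = 2 + 2 D^{2}$)
$t = -1$ ($t = -5 + 4 = -1$)
$X{\left(Y,p \right)} = -1 + p \left(2 + 2 p^{2}\right)$
$\left(244098 + X{\left(-378,280 \right)}\right) + a = \left(244098 - \left(1 - 560 \left(1 + 280^{2}\right)\right)\right) + 226921 = \left(244098 - \left(1 - 560 \left(1 + 78400\right)\right)\right) + 226921 = \left(244098 - \left(1 - 43904560\right)\right) + 226921 = \left(244098 + \left(-1 + 43904560\right)\right) + 226921 = \left(244098 + 43904559\right) + 226921 = 44148657 + 226921 = 44375578$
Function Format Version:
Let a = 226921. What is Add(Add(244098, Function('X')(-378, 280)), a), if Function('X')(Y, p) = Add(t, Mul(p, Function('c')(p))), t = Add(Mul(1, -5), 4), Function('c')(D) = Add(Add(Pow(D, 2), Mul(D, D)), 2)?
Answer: 44375578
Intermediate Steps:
Function('c')(D) = Add(2, Mul(2, Pow(D, 2))) (Function('c')(D) = Add(Add(Pow(D, 2), Pow(D, 2)), 2) = Add(Mul(2, Pow(D, 2)), 2) = Add(2, Mul(2, Pow(D, 2))))
t = -1 (t = Add(-5, 4) = -1)
Function('X')(Y, p) = Add(-1, Mul(p, Add(2, Mul(2, Pow(p, 2)))))
Add(Add(244098, Function('X')(-378, 280)), a) = Add(Add(244098, Add(-1, Mul(2, 280, Add(1, Pow(280, 2))))), 226921) = Add(Add(244098, Add(-1, Mul(2, 280, Add(1, 78400)))), 226921) = Add(Add(244098, Add(-1, Mul(2, 280, 78401))), 226921) = Add(Add(244098, Add(-1, 43904560)), 226921) = Add(Add(244098, 43904559), 226921) = Add(44148657, 226921) = 44375578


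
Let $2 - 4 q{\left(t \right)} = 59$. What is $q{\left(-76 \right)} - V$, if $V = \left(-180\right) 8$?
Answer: $\frac{5703}{4} \approx 1425.8$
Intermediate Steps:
$q{\left(t \right)} = - \frac{57}{4}$ ($q{\left(t \right)} = \frac{1}{2} - \frac{59}{4} = - \frac{57}{4}$)
$V = -1440$
$q{\left(-76 \right)} - V = - \frac{57}{4} - -1440 = - \frac{57}{4} + 1440 = \frac{5703}{4}$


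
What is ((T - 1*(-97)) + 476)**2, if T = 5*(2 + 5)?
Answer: 369664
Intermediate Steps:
T = 35 (T = 5*7 = 35)
((T - 1*(-97)) + 476)**2 = ((35 - 1*(-97)) + 476)**2 = ((35 + 97) + 476)**2 = (132 + 476)**2 = 608**2 = 369664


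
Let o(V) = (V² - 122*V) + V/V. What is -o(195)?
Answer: -14236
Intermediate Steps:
o(V) = 1 + V² - 122*V (o(V) = (V² - 122*V) + 1 = 1 + V² - 122*V)
-o(195) = -(1 + 195² - 122*195) = -(1 + 38025 - 23790) = -1*14236 = -14236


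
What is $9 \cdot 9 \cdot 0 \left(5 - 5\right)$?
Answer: $0$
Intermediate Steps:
$9 \cdot 9 \cdot 0 \left(5 - 5\right) = 81 \cdot 0 \cdot 0 = 81 \cdot 0 = 0$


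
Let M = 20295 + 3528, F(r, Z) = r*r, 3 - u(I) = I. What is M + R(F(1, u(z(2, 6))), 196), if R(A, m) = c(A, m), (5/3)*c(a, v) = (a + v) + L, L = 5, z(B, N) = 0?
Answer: 119721/5 ≈ 23944.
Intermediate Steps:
u(I) = 3 - I
F(r, Z) = r²
c(a, v) = 3 + 3*a/5 + 3*v/5 (c(a, v) = 3*((a + v) + 5)/5 = 3*(5 + a + v)/5 = 3 + 3*a/5 + 3*v/5)
R(A, m) = 3 + 3*A/5 + 3*m/5
M = 23823
M + R(F(1, u(z(2, 6))), 196) = 23823 + (3 + (⅗)*1² + (⅗)*196) = 23823 + (3 + (⅗)*1 + 588/5) = 23823 + (3 + ⅗ + 588/5) = 23823 + 606/5 = 119721/5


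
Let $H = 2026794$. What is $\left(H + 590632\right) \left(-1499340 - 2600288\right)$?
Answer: $-10730472917528$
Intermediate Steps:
$\left(H + 590632\right) \left(-1499340 - 2600288\right) = \left(2026794 + 590632\right) \left(-1499340 - 2600288\right) = 2617426 \left(-4099628\right) = -10730472917528$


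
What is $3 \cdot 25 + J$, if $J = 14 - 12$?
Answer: $77$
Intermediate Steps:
$J = 2$
$3 \cdot 25 + J = 3 \cdot 25 + 2 = 75 + 2 = 77$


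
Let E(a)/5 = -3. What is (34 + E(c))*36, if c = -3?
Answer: 684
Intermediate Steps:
E(a) = -15 (E(a) = 5*(-3) = -15)
(34 + E(c))*36 = (34 - 15)*36 = 19*36 = 684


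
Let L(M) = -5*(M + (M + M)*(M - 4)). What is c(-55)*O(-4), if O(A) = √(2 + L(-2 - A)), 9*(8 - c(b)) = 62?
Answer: 40*√2/9 ≈ 6.2854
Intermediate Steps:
L(M) = -5*M - 10*M*(-4 + M) (L(M) = -5*(M + (2*M)*(-4 + M)) = -5*(M + 2*M*(-4 + M)) = -5*M - 10*M*(-4 + M))
c(b) = 10/9 (c(b) = 8 - ⅑*62 = 8 - 62/9 = 10/9)
O(A) = √(2 + 5*(-2 - A)*(11 + 2*A)) (O(A) = √(2 + 5*(-2 - A)*(7 - 2*(-2 - A))) = √(2 + 5*(-2 - A)*(7 + (4 + 2*A))) = √(2 + 5*(-2 - A)*(11 + 2*A)))
c(-55)*O(-4) = 10*√(-108 - 75*(-4) - 10*(-4)²)/9 = 10*√(-108 + 300 - 10*16)/9 = 10*√(-108 + 300 - 160)/9 = 10*√32/9 = 10*(4*√2)/9 = 40*√2/9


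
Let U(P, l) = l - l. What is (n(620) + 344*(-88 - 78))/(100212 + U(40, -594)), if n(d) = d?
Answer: -4707/8351 ≈ -0.56365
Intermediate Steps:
U(P, l) = 0
(n(620) + 344*(-88 - 78))/(100212 + U(40, -594)) = (620 + 344*(-88 - 78))/(100212 + 0) = (620 + 344*(-166))/100212 = (620 - 57104)*(1/100212) = -56484*1/100212 = -4707/8351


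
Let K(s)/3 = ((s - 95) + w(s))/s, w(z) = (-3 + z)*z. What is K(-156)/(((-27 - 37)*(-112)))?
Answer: -24553/372736 ≈ -0.065872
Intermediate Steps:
w(z) = z*(-3 + z)
K(s) = 3*(-95 + s + s*(-3 + s))/s (K(s) = 3*(((s - 95) + s*(-3 + s))/s) = 3*(((-95 + s) + s*(-3 + s))/s) = 3*((-95 + s + s*(-3 + s))/s) = 3*(-95 + s + s*(-3 + s))/s)
K(-156)/(((-27 - 37)*(-112))) = (-6 - 285/(-156) + 3*(-156))/(((-27 - 37)*(-112))) = (-6 - 285*(-1/156) - 468)/((-64*(-112))) = (-6 + 95/52 - 468)/7168 = -24553/52*1/7168 = -24553/372736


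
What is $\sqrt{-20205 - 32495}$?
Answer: $10 i \sqrt{527} \approx 229.56 i$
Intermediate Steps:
$\sqrt{-20205 - 32495} = \sqrt{-52700} = 10 i \sqrt{527}$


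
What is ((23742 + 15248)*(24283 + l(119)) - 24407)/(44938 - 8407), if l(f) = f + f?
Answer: 956049383/36531 ≈ 26171.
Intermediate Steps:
l(f) = 2*f
((23742 + 15248)*(24283 + l(119)) - 24407)/(44938 - 8407) = ((23742 + 15248)*(24283 + 2*119) - 24407)/(44938 - 8407) = (38990*(24283 + 238) - 24407)/36531 = (38990*24521 - 24407)*(1/36531) = (956073790 - 24407)*(1/36531) = 956049383*(1/36531) = 956049383/36531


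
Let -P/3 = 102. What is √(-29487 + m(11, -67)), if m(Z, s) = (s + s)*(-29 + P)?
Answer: √15403 ≈ 124.11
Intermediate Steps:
P = -306 (P = -3*102 = -306)
m(Z, s) = -670*s (m(Z, s) = (s + s)*(-29 - 306) = (2*s)*(-335) = -670*s)
√(-29487 + m(11, -67)) = √(-29487 - 670*(-67)) = √(-29487 + 44890) = √15403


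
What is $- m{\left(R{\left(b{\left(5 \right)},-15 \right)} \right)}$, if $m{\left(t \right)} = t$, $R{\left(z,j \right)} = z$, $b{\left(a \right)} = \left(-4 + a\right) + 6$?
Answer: $-7$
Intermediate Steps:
$b{\left(a \right)} = 2 + a$
$- m{\left(R{\left(b{\left(5 \right)},-15 \right)} \right)} = - (2 + 5) = \left(-1\right) 7 = -7$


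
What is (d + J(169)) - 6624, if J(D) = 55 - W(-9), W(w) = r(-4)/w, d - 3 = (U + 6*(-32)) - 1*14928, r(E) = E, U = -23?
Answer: -195385/9 ≈ -21709.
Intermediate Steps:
d = -15140 (d = 3 + ((-23 + 6*(-32)) - 1*14928) = 3 + ((-23 - 192) - 14928) = 3 + (-215 - 14928) = 3 - 15143 = -15140)
W(w) = -4/w
J(D) = 491/9 (J(D) = 55 - (-4)/(-9) = 55 - (-4)*(-1)/9 = 55 - 1*4/9 = 55 - 4/9 = 491/9)
(d + J(169)) - 6624 = (-15140 + 491/9) - 6624 = -135769/9 - 6624 = -195385/9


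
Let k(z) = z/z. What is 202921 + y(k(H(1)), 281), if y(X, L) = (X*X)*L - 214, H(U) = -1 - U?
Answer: 202988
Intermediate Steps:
k(z) = 1
y(X, L) = -214 + L*X**2 (y(X, L) = X**2*L - 214 = L*X**2 - 214 = -214 + L*X**2)
202921 + y(k(H(1)), 281) = 202921 + (-214 + 281*1**2) = 202921 + (-214 + 281*1) = 202921 + (-214 + 281) = 202921 + 67 = 202988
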